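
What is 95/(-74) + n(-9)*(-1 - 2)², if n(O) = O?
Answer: -6089/74 ≈ -82.284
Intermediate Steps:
95/(-74) + n(-9)*(-1 - 2)² = 95/(-74) - 9*(-1 - 2)² = 95*(-1/74) - 9*(-3)² = -95/74 - 9*9 = -95/74 - 81 = -6089/74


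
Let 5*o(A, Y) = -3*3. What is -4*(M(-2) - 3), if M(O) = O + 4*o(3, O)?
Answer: 244/5 ≈ 48.800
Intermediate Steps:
o(A, Y) = -9/5 (o(A, Y) = (-3*3)/5 = (⅕)*(-9) = -9/5)
M(O) = -36/5 + O (M(O) = O + 4*(-9/5) = O - 36/5 = -36/5 + O)
-4*(M(-2) - 3) = -4*((-36/5 - 2) - 3) = -4*(-46/5 - 3) = -4*(-61/5) = 244/5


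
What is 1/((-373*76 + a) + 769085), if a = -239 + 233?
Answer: 1/740731 ≈ 1.3500e-6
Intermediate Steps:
a = -6
1/((-373*76 + a) + 769085) = 1/((-373*76 - 6) + 769085) = 1/((-28348 - 6) + 769085) = 1/(-28354 + 769085) = 1/740731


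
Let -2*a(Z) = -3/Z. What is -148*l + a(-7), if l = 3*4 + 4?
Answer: -33155/14 ≈ -2368.2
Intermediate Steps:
l = 16 (l = 12 + 4 = 16)
a(Z) = 3/(2*Z) (a(Z) = -(-3)/(2*Z) = 3/(2*Z))
-148*l + a(-7) = -148*16 + (3/2)/(-7) = -2368 + (3/2)*(-⅐) = -2368 - 3/14 = -33155/14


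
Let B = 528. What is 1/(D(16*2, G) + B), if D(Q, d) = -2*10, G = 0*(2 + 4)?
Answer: 1/508 ≈ 0.0019685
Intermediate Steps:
G = 0 (G = 0*6 = 0)
D(Q, d) = -20
1/(D(16*2, G) + B) = 1/(-20 + 528) = 1/508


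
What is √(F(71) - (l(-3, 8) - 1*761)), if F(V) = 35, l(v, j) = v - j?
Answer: √807 ≈ 28.408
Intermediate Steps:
√(F(71) - (l(-3, 8) - 1*761)) = √(35 - ((-3 - 1*8) - 1*761)) = √(35 - ((-3 - 8) - 761)) = √(35 - (-11 - 761)) = √(35 - 1*(-772)) = √(35 + 772) = √807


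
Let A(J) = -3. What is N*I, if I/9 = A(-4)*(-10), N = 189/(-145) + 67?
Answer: 514404/29 ≈ 17738.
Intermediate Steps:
N = 9526/145 (N = 189*(-1/145) + 67 = -189/145 + 67 = 9526/145 ≈ 65.697)
I = 270 (I = 9*(-3*(-10)) = 9*30 = 270)
N*I = (9526/145)*270 = 514404/29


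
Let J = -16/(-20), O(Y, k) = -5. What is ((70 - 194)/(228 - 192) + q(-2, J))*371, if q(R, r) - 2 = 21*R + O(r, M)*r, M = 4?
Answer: -158417/9 ≈ -17602.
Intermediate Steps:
J = 4/5 (J = -16*(-1/20) = 4/5 ≈ 0.80000)
q(R, r) = 2 - 5*r + 21*R (q(R, r) = 2 + (21*R - 5*r) = 2 + (-5*r + 21*R) = 2 - 5*r + 21*R)
((70 - 194)/(228 - 192) + q(-2, J))*371 = ((70 - 194)/(228 - 192) + (2 - 5*4/5 + 21*(-2)))*371 = (-124/36 + (2 - 4 - 42))*371 = (-124*1/36 - 44)*371 = (-31/9 - 44)*371 = -427/9*371 = -158417/9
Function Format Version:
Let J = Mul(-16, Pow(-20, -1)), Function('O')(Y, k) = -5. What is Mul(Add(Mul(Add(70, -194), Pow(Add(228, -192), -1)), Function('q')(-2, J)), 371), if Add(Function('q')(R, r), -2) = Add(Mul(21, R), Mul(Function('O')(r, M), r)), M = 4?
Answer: Rational(-158417, 9) ≈ -17602.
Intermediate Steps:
J = Rational(4, 5) (J = Mul(-16, Rational(-1, 20)) = Rational(4, 5) ≈ 0.80000)
Function('q')(R, r) = Add(2, Mul(-5, r), Mul(21, R)) (Function('q')(R, r) = Add(2, Add(Mul(21, R), Mul(-5, r))) = Add(2, Add(Mul(-5, r), Mul(21, R))) = Add(2, Mul(-5, r), Mul(21, R)))
Mul(Add(Mul(Add(70, -194), Pow(Add(228, -192), -1)), Function('q')(-2, J)), 371) = Mul(Add(Mul(Add(70, -194), Pow(Add(228, -192), -1)), Add(2, Mul(-5, Rational(4, 5)), Mul(21, -2))), 371) = Mul(Add(Mul(-124, Pow(36, -1)), Add(2, -4, -42)), 371) = Mul(Add(Mul(-124, Rational(1, 36)), -44), 371) = Mul(Add(Rational(-31, 9), -44), 371) = Mul(Rational(-427, 9), 371) = Rational(-158417, 9)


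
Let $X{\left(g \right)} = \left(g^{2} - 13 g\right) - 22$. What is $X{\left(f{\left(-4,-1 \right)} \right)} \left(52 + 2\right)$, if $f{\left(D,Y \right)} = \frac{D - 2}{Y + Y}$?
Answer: $-2808$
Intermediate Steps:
$f{\left(D,Y \right)} = \frac{-2 + D}{2 Y}$
$X{\left(g \right)} = -22 + g^{2} - 13 g$
$X{\left(f{\left(-4,-1 \right)} \right)} \left(52 + 2\right) = \left(-22 + \left(\frac{-2 - 4}{2 \left(-1\right)}\right)^{2} - 13 \frac{-2 - 4}{2 \left(-1\right)}\right) \left(52 + 2\right) = \left(-22 + \left(\frac{1}{2} \left(-1\right) \left(-6\right)\right)^{2} - 13 \cdot \frac{1}{2} \left(-1\right) \left(-6\right)\right) 54 = \left(-22 + 3^{2} - 39\right) 54 = \left(-22 + 9 - 39\right) 54 = \left(-52\right) 54 = -2808$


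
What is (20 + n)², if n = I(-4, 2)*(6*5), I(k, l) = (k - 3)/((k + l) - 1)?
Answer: 8100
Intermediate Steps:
I(k, l) = (-3 + k)/(-1 + k + l)
n = 70 (n = ((-3 - 4)/(-1 - 4 + 2))*(6*5) = (-7/(-3))*30 = -⅓*(-7)*30 = (7/3)*30 = 70)
(20 + n)² = (20 + 70)² = 90² = 8100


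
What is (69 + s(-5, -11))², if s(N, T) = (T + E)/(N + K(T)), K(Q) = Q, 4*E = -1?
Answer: 19900521/4096 ≈ 4858.5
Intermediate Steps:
E = -¼ (E = (¼)*(-1) = -¼ ≈ -0.25000)
s(N, T) = (-¼ + T)/(N + T) (s(N, T) = (T - ¼)/(N + T) = (-¼ + T)/(N + T))
(69 + s(-5, -11))² = (69 + (-¼ - 11)/(-5 - 11))² = (69 - 45/4/(-16))² = (69 - 1/16*(-45/4))² = (69 + 45/64)² = (4461/64)² = 19900521/4096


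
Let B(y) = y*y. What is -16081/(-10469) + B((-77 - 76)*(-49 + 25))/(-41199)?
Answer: -46832373259/143770777 ≈ -325.74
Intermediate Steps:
B(y) = y**2
-16081/(-10469) + B((-77 - 76)*(-49 + 25))/(-41199) = -16081/(-10469) + ((-77 - 76)*(-49 + 25))**2/(-41199) = -16081*(-1/10469) + (-153*(-24))**2*(-1/41199) = 16081/10469 + 3672**2*(-1/41199) = 16081/10469 + 13483584*(-1/41199) = 16081/10469 - 4494528/13733 = -46832373259/143770777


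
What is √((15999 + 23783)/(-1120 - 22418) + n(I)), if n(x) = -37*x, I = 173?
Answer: 2*I*√221708129235/11769 ≈ 80.017*I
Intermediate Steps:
√((15999 + 23783)/(-1120 - 22418) + n(I)) = √((15999 + 23783)/(-1120 - 22418) - 37*173) = √(39782/(-23538) - 6401) = √(39782*(-1/23538) - 6401) = √(-19891/11769 - 6401) = √(-75353260/11769) = 2*I*√221708129235/11769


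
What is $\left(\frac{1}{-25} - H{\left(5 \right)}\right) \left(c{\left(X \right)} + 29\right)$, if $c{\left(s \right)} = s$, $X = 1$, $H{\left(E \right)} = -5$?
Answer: $\frac{744}{5} \approx 148.8$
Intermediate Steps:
$\left(\frac{1}{-25} - H{\left(5 \right)}\right) \left(c{\left(X \right)} + 29\right) = \left(\frac{1}{-25} - -5\right) \left(1 + 29\right) = \left(- \frac{1}{25} + 5\right) 30 = \frac{124}{25} \cdot 30 = \frac{744}{5}$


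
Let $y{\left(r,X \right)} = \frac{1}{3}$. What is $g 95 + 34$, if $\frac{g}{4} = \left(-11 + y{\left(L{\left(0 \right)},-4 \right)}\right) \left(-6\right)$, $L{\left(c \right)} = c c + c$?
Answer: $24354$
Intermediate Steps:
$L{\left(c \right)} = c + c^{2}$ ($L{\left(c \right)} = c^{2} + c = c + c^{2}$)
$y{\left(r,X \right)} = \frac{1}{3}$
$g = 256$ ($g = 4 \left(-11 + \frac{1}{3}\right) \left(-6\right) = 4 \left(\left(- \frac{32}{3}\right) \left(-6\right)\right) = 4 \cdot 64 = 256$)
$g 95 + 34 = 256 \cdot 95 + 34 = 24320 + 34 = 24354$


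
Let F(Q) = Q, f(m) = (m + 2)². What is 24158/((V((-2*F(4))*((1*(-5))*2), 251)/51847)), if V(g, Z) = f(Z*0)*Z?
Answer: 626259913/502 ≈ 1.2475e+6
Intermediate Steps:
f(m) = (2 + m)²
V(g, Z) = 4*Z (V(g, Z) = (2 + Z*0)²*Z = (2 + 0)²*Z = 2²*Z = 4*Z)
24158/((V((-2*F(4))*((1*(-5))*2), 251)/51847)) = 24158/(((4*251)/51847)) = 24158/((1004*(1/51847))) = 24158/(1004/51847) = 24158*(51847/1004) = 626259913/502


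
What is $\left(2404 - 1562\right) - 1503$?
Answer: $-661$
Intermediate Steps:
$\left(2404 - 1562\right) - 1503 = 842 - 1503 = -661$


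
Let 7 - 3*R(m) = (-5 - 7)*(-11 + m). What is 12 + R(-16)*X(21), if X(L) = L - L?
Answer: 12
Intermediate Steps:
R(m) = -125/3 + 4*m (R(m) = 7/3 - (-5 - 7)*(-11 + m)/3 = 7/3 - (-4)*(-11 + m) = 7/3 - (132 - 12*m)/3 = 7/3 + (-44 + 4*m) = -125/3 + 4*m)
X(L) = 0
12 + R(-16)*X(21) = 12 + (-125/3 + 4*(-16))*0 = 12 + (-125/3 - 64)*0 = 12 - 317/3*0 = 12 + 0 = 12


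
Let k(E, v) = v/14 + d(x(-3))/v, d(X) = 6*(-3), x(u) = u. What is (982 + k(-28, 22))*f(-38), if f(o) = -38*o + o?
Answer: 106394832/77 ≈ 1.3818e+6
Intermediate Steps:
d(X) = -18
k(E, v) = -18/v + v/14 (k(E, v) = v/14 - 18/v = -18/v + v/14)
f(o) = -37*o
(982 + k(-28, 22))*f(-38) = (982 + (-18/22 + (1/14)*22))*(-37*(-38)) = (982 + (-18*1/22 + 11/7))*1406 = (982 + (-9/11 + 11/7))*1406 = (982 + 58/77)*1406 = (75672/77)*1406 = 106394832/77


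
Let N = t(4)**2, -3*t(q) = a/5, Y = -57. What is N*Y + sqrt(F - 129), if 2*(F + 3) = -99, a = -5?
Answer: -19/3 + 11*I*sqrt(6)/2 ≈ -6.3333 + 13.472*I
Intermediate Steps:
F = -105/2 (F = -3 + (1/2)*(-99) = -3 - 99/2 = -105/2 ≈ -52.500)
t(q) = 1/3 (t(q) = -(-5)/(3*5) = -1/3*(-1) = 1/3)
N = 1/9 (N = (1/3)**2 = 1/9 ≈ 0.11111)
N*Y + sqrt(F - 129) = (1/9)*(-57) + sqrt(-105/2 - 129) = -19/3 + sqrt(-363/2) = -19/3 + 11*I*sqrt(6)/2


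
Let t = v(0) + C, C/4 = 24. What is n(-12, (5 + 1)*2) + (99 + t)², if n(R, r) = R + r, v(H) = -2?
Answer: 37249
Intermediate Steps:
C = 96 (C = 4*24 = 96)
t = 94 (t = -2 + 96 = 94)
n(-12, (5 + 1)*2) + (99 + t)² = (-12 + (5 + 1)*2) + (99 + 94)² = (-12 + 6*2) + 193² = (-12 + 12) + 37249 = 0 + 37249 = 37249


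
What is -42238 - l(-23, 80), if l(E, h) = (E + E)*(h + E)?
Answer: -39616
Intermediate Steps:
l(E, h) = 2*E*(E + h) (l(E, h) = (2*E)*(E + h) = 2*E*(E + h))
-42238 - l(-23, 80) = -42238 - 2*(-23)*(-23 + 80) = -42238 - 2*(-23)*57 = -42238 - 1*(-2622) = -42238 + 2622 = -39616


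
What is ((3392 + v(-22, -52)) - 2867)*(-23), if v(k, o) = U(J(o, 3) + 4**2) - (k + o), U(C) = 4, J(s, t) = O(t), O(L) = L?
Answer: -13869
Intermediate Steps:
J(s, t) = t
v(k, o) = 4 - k - o (v(k, o) = 4 - (k + o) = 4 + (-k - o) = 4 - k - o)
((3392 + v(-22, -52)) - 2867)*(-23) = ((3392 + (4 - 1*(-22) - 1*(-52))) - 2867)*(-23) = ((3392 + (4 + 22 + 52)) - 2867)*(-23) = ((3392 + 78) - 2867)*(-23) = (3470 - 2867)*(-23) = 603*(-23) = -13869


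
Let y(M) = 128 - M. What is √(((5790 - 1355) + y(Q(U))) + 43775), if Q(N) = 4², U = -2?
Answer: √48322 ≈ 219.82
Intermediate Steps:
Q(N) = 16
√(((5790 - 1355) + y(Q(U))) + 43775) = √(((5790 - 1355) + (128 - 1*16)) + 43775) = √((4435 + (128 - 16)) + 43775) = √((4435 + 112) + 43775) = √(4547 + 43775) = √48322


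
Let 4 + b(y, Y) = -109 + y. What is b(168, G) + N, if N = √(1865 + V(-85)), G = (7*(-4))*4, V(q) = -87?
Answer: 55 + √1778 ≈ 97.166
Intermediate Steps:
G = -112 (G = -28*4 = -112)
b(y, Y) = -113 + y (b(y, Y) = -4 + (-109 + y) = -113 + y)
N = √1778 (N = √(1865 - 87) = √1778 ≈ 42.166)
b(168, G) + N = (-113 + 168) + √1778 = 55 + √1778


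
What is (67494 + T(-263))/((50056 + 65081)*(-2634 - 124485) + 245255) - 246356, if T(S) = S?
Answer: -3605630706272319/14635855048 ≈ -2.4636e+5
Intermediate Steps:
(67494 + T(-263))/((50056 + 65081)*(-2634 - 124485) + 245255) - 246356 = (67494 - 263)/((50056 + 65081)*(-2634 - 124485) + 245255) - 246356 = 67231/(115137*(-127119) + 245255) - 246356 = 67231/(-14636100303 + 245255) - 246356 = 67231/(-14635855048) - 246356 = 67231*(-1/14635855048) - 246356 = -67231/14635855048 - 246356 = -3605630706272319/14635855048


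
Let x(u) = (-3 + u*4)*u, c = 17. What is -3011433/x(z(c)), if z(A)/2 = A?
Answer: -3011433/4522 ≈ -665.95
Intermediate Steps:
z(A) = 2*A
x(u) = u*(-3 + 4*u) (x(u) = (-3 + 4*u)*u = u*(-3 + 4*u))
-3011433/x(z(c)) = -3011433*1/(34*(-3 + 4*(2*17))) = -3011433*1/(34*(-3 + 4*34)) = -3011433*1/(34*(-3 + 136)) = -3011433/(34*133) = -3011433/4522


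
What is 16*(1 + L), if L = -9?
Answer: -128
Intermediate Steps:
16*(1 + L) = 16*(1 - 9) = 16*(-8) = -128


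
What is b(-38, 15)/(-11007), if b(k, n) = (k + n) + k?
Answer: 61/11007 ≈ 0.0055419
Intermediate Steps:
b(k, n) = n + 2*k
b(-38, 15)/(-11007) = (15 + 2*(-38))/(-11007) = (15 - 76)*(-1/11007) = -61*(-1/11007) = 61/11007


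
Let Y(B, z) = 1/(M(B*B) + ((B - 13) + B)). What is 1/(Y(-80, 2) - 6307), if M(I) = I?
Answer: -6227/39273688 ≈ -0.00015855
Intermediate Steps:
Y(B, z) = 1/(-13 + B² + 2*B) (Y(B, z) = 1/(B*B + ((B - 13) + B)) = 1/(B² + ((-13 + B) + B)) = 1/(B² + (-13 + 2*B)) = 1/(-13 + B² + 2*B))
1/(Y(-80, 2) - 6307) = 1/(1/(-13 + (-80)² + 2*(-80)) - 6307) = 1/(1/(-13 + 6400 - 160) - 6307) = 1/(1/6227 - 6307) = 1/(-39273688/6227) = -6227/39273688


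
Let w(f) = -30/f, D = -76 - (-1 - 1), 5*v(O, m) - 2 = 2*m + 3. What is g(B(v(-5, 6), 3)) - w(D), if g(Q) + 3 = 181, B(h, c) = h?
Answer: 6571/37 ≈ 177.59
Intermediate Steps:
v(O, m) = 1 + 2*m/5 (v(O, m) = ⅖ + (2*m + 3)/5 = ⅖ + (3 + 2*m)/5 = ⅖ + (⅗ + 2*m/5) = 1 + 2*m/5)
g(Q) = 178 (g(Q) = -3 + 181 = 178)
D = -74 (D = -76 - (-2) = -76 - 1*(-2) = -76 + 2 = -74)
g(B(v(-5, 6), 3)) - w(D) = 178 - (-30)/(-74) = 178 - (-30)*(-1)/74 = 178 - 1*15/37 = 178 - 15/37 = 6571/37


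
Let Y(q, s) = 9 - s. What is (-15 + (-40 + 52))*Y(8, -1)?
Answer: -30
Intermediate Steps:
(-15 + (-40 + 52))*Y(8, -1) = (-15 + (-40 + 52))*(9 - 1*(-1)) = (-15 + 12)*(9 + 1) = -3*10 = -30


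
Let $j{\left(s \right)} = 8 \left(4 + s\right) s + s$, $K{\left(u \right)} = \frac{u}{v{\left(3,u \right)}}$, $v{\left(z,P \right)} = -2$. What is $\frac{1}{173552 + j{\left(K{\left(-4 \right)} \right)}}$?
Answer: $\frac{1}{173650} \approx 5.7587 \cdot 10^{-6}$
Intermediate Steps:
$K{\left(u \right)} = - \frac{u}{2}$ ($K{\left(u \right)} = \frac{u}{-2} = u \left(- \frac{1}{2}\right) = - \frac{u}{2}$)
$j{\left(s \right)} = s + s \left(32 + 8 s\right)$ ($j{\left(s \right)} = \left(32 + 8 s\right) s + s = s \left(32 + 8 s\right) + s = s + s \left(32 + 8 s\right)$)
$\frac{1}{173552 + j{\left(K{\left(-4 \right)} \right)}} = \frac{1}{173552 + \left(- \frac{1}{2}\right) \left(-4\right) \left(33 + 8 \left(\left(- \frac{1}{2}\right) \left(-4\right)\right)\right)} = \frac{1}{173552 + 2 \left(33 + 8 \cdot 2\right)} = \frac{1}{173552 + 2 \left(33 + 16\right)} = \frac{1}{173552 + 2 \cdot 49} = \frac{1}{173552 + 98} = \frac{1}{173650}$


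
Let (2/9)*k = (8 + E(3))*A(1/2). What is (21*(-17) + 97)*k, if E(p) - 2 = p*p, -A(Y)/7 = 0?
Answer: 0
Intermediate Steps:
A(Y) = 0 (A(Y) = -7*0 = 0)
E(p) = 2 + p² (E(p) = 2 + p*p = 2 + p²)
k = 0 (k = 9*((8 + (2 + 3²))*0)/2 = 9*((8 + (2 + 9))*0)/2 = 9*((8 + 11)*0)/2 = 9*(19*0)/2 = (9/2)*0 = 0)
(21*(-17) + 97)*k = (21*(-17) + 97)*0 = (-357 + 97)*0 = -260*0 = 0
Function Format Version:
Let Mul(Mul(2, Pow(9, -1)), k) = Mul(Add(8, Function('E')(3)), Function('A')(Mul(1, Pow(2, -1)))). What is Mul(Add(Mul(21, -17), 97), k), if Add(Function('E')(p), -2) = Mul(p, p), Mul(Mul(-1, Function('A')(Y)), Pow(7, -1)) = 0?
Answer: 0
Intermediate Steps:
Function('A')(Y) = 0 (Function('A')(Y) = Mul(-7, 0) = 0)
Function('E')(p) = Add(2, Pow(p, 2)) (Function('E')(p) = Add(2, Mul(p, p)) = Add(2, Pow(p, 2)))
k = 0 (k = Mul(Rational(9, 2), Mul(Add(8, Add(2, Pow(3, 2))), 0)) = Mul(Rational(9, 2), Mul(Add(8, Add(2, 9)), 0)) = Mul(Rational(9, 2), Mul(Add(8, 11), 0)) = Mul(Rational(9, 2), Mul(19, 0)) = Mul(Rational(9, 2), 0) = 0)
Mul(Add(Mul(21, -17), 97), k) = Mul(Add(Mul(21, -17), 97), 0) = Mul(Add(-357, 97), 0) = Mul(-260, 0) = 0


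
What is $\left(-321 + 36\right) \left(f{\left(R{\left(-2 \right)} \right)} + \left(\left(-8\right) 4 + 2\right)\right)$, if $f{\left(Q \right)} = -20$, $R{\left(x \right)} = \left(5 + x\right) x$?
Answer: $14250$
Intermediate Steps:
$R{\left(x \right)} = x \left(5 + x\right)$
$\left(-321 + 36\right) \left(f{\left(R{\left(-2 \right)} \right)} + \left(\left(-8\right) 4 + 2\right)\right) = \left(-321 + 36\right) \left(-20 + \left(\left(-8\right) 4 + 2\right)\right) = - 285 \left(-20 + \left(-32 + 2\right)\right) = - 285 \left(-20 - 30\right) = \left(-285\right) \left(-50\right) = 14250$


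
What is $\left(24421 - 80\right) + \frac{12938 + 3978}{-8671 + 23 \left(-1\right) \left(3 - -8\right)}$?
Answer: $\frac{54300542}{2231} \approx 24339.0$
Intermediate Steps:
$\left(24421 - 80\right) + \frac{12938 + 3978}{-8671 + 23 \left(-1\right) \left(3 - -8\right)} = 24341 + \frac{16916}{-8671 - 23 \left(3 + 8\right)} = 24341 + \frac{16916}{-8671 - 253} = 24341 + \frac{16916}{-8924} = 24341 + 16916 \left(- \frac{1}{8924}\right) = 24341 - \frac{4229}{2231} = \frac{54300542}{2231}$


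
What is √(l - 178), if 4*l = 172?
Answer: 3*I*√15 ≈ 11.619*I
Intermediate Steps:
l = 43 (l = (¼)*172 = 43)
√(l - 178) = √(43 - 178) = √(-135) = 3*I*√15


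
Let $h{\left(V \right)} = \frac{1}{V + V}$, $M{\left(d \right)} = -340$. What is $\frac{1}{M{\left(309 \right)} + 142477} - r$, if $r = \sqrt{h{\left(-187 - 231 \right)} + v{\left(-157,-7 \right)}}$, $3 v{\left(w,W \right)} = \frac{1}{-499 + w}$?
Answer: $\frac{1}{142137} - \frac{i \sqrt{18020607}}{102828} \approx 7.0355 \cdot 10^{-6} - 0.041283 i$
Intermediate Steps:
$v{\left(w,W \right)} = \frac{1}{3 \left(-499 + w\right)}$
$h{\left(V \right)} = \frac{1}{2 V}$
$r = \frac{i \sqrt{18020607}}{102828}$ ($r = \sqrt{\frac{1}{2 \left(-187 - 231\right)} + \frac{1}{3 \left(-499 - 157\right)}} = \sqrt{\frac{1}{2 \left(-418\right)} + \frac{1}{3 \left(-656\right)}} = \sqrt{\frac{1}{2} \left(- \frac{1}{418}\right) + \frac{1}{3} \left(- \frac{1}{656}\right)} = \sqrt{- \frac{1}{836} - \frac{1}{1968}} = \sqrt{- \frac{701}{411312}} = \frac{i \sqrt{18020607}}{102828} \approx 0.041283 i$)
$\frac{1}{M{\left(309 \right)} + 142477} - r = \frac{1}{-340 + 142477} - \frac{i \sqrt{18020607}}{102828} = \frac{1}{142137} - \frac{i \sqrt{18020607}}{102828}$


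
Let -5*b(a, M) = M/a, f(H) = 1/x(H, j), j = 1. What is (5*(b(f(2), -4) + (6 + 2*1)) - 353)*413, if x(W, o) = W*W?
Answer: -122661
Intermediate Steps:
x(W, o) = W²
f(H) = H⁻² (f(H) = 1/(H²) = H⁻²)
b(a, M) = -M/(5*a)
(5*(b(f(2), -4) + (6 + 2*1)) - 353)*413 = (5*(-⅕*(-4)/2⁻² + (6 + 2*1)) - 353)*413 = (5*(-⅕*(-4)/¼ + (6 + 2)) - 353)*413 = (5*(-⅕*(-4)*4 + 8) - 353)*413 = (5*(16/5 + 8) - 353)*413 = (5*(56/5) - 353)*413 = (56 - 353)*413 = -297*413 = -122661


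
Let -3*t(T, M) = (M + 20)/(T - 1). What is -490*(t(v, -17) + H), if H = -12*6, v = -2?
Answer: 105350/3 ≈ 35117.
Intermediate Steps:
t(T, M) = -(20 + M)/(3*(-1 + T)) (t(T, M) = -(M + 20)/(3*(T - 1)) = -(20 + M)/(3*(-1 + T)))
H = -72
-490*(t(v, -17) + H) = -490*((-20 - 1*(-17))/(3*(-1 - 2)) - 72) = -490*((1/3)*(-20 + 17)/(-3) - 72) = -490*((1/3)*(-1/3)*(-3) - 72) = -490*(1/3 - 72) = -490*(-215/3) = 105350/3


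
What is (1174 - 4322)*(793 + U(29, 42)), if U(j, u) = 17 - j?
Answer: -2458588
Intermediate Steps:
(1174 - 4322)*(793 + U(29, 42)) = (1174 - 4322)*(793 + (17 - 1*29)) = -3148*(793 + (17 - 29)) = -3148*(793 - 12) = -3148*781 = -2458588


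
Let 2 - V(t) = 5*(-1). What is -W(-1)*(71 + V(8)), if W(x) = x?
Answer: 78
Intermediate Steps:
V(t) = 7 (V(t) = 2 - 5*(-1) = 2 - 1*(-5) = 2 + 5 = 7)
-W(-1)*(71 + V(8)) = -(-1)*(71 + 7) = -(-1)*78 = -1*(-78) = 78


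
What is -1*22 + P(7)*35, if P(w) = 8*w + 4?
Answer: 2078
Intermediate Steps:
P(w) = 4 + 8*w
-1*22 + P(7)*35 = -1*22 + (4 + 8*7)*35 = -22 + (4 + 56)*35 = -22 + 60*35 = -22 + 2100 = 2078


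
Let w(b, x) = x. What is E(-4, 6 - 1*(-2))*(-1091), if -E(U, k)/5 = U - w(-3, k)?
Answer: -65460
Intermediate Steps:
E(U, k) = -5*U + 5*k (E(U, k) = -5*(U - k) = -5*U + 5*k)
E(-4, 6 - 1*(-2))*(-1091) = (-5*(-4) + 5*(6 - 1*(-2)))*(-1091) = (20 + 5*(6 + 2))*(-1091) = (20 + 5*8)*(-1091) = (20 + 40)*(-1091) = 60*(-1091) = -65460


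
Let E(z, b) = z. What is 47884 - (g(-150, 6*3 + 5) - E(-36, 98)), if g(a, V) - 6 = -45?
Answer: 47887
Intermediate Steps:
g(a, V) = -39 (g(a, V) = 6 - 45 = -39)
47884 - (g(-150, 6*3 + 5) - E(-36, 98)) = 47884 - (-39 - 1*(-36)) = 47884 - (-39 + 36) = 47884 - 1*(-3) = 47884 + 3 = 47887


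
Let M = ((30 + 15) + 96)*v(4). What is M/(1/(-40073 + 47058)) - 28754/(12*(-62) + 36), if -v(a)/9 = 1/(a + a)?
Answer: -1568864297/1416 ≈ -1.1080e+6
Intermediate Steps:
v(a) = -9/(2*a) (v(a) = -9/(a + a) = -9*1/(2*a) = -9/(2*a))
M = -1269/8 (M = ((30 + 15) + 96)*(-9/2/4) = (45 + 96)*(-9/2*¼) = 141*(-9/8) = -1269/8 ≈ -158.63)
M/(1/(-40073 + 47058)) - 28754/(12*(-62) + 36) = -1269/(8*(1/(-40073 + 47058))) - 28754/(12*(-62) + 36) = -1269/(8*(1/6985)) - 28754/(-744 + 36) = -1269/(8*1/6985) - 28754/(-708) = -1269/8*6985 - 28754*(-1/708) = -8863965/8 + 14377/354 = -1568864297/1416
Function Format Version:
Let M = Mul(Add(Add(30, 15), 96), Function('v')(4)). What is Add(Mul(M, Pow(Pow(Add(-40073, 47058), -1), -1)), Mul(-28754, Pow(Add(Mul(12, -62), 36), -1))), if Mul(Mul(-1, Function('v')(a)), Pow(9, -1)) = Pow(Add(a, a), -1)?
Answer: Rational(-1568864297, 1416) ≈ -1.1080e+6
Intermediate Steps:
Function('v')(a) = Mul(Rational(-9, 2), Pow(a, -1)) (Function('v')(a) = Mul(-9, Pow(Add(a, a), -1)) = Mul(-9, Pow(Mul(2, a), -1)) = Mul(-9, Mul(Rational(1, 2), Pow(a, -1))) = Mul(Rational(-9, 2), Pow(a, -1)))
M = Rational(-1269, 8) (M = Mul(Add(Add(30, 15), 96), Mul(Rational(-9, 2), Pow(4, -1))) = Mul(Add(45, 96), Mul(Rational(-9, 2), Rational(1, 4))) = Mul(141, Rational(-9, 8)) = Rational(-1269, 8) ≈ -158.63)
Add(Mul(M, Pow(Pow(Add(-40073, 47058), -1), -1)), Mul(-28754, Pow(Add(Mul(12, -62), 36), -1))) = Add(Mul(Rational(-1269, 8), Pow(Pow(Add(-40073, 47058), -1), -1)), Mul(-28754, Pow(Add(Mul(12, -62), 36), -1))) = Add(Mul(Rational(-1269, 8), Pow(Pow(6985, -1), -1)), Mul(-28754, Pow(Add(-744, 36), -1))) = Add(Mul(Rational(-1269, 8), Pow(Rational(1, 6985), -1)), Mul(-28754, Pow(-708, -1))) = Add(Mul(Rational(-1269, 8), 6985), Mul(-28754, Rational(-1, 708))) = Add(Rational(-8863965, 8), Rational(14377, 354)) = Rational(-1568864297, 1416)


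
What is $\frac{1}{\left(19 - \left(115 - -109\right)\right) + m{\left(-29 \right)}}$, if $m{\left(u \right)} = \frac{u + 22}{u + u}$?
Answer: $- \frac{58}{11883} \approx -0.0048809$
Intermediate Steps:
$m{\left(u \right)} = \frac{22 + u}{2 u}$
$\frac{1}{\left(19 - \left(115 - -109\right)\right) + m{\left(-29 \right)}} = \frac{1}{\left(19 - \left(115 - -109\right)\right) + \frac{22 - 29}{2 \left(-29\right)}} = \frac{1}{\left(19 - \left(115 + 109\right)\right) + \frac{1}{2} \left(- \frac{1}{29}\right) \left(-7\right)} = \frac{1}{\left(19 - 224\right) + \frac{7}{58}} = \frac{1}{-205 + \frac{7}{58}} = \frac{1}{- \frac{11883}{58}} = - \frac{58}{11883}$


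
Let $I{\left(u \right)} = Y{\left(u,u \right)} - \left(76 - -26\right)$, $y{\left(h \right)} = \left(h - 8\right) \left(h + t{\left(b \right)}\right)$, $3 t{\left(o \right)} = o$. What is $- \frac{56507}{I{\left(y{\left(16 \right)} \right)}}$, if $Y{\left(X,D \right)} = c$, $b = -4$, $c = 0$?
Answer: $\frac{56507}{102} \approx 553.99$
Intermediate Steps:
$Y{\left(X,D \right)} = 0$
$t{\left(o \right)} = \frac{o}{3}$
$y{\left(h \right)} = \left(-8 + h\right) \left(- \frac{4}{3} + h\right)$ ($y{\left(h \right)} = \left(h - 8\right) \left(h + \frac{1}{3} \left(-4\right)\right) = \left(-8 + h\right) \left(h - \frac{4}{3}\right) = \left(-8 + h\right) \left(- \frac{4}{3} + h\right)$)
$I{\left(u \right)} = -102$ ($I{\left(u \right)} = 0 - \left(76 - -26\right) = 0 - \left(76 + 26\right) = 0 - 102 = -102$)
$- \frac{56507}{I{\left(y{\left(16 \right)} \right)}} = - \frac{56507}{-102} = \left(-56507\right) \left(- \frac{1}{102}\right) = \frac{56507}{102}$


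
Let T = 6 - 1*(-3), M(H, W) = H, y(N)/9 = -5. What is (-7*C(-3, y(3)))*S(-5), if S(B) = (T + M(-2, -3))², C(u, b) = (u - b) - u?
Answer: -15435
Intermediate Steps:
y(N) = -45 (y(N) = 9*(-5) = -45)
T = 9 (T = 6 + 3 = 9)
C(u, b) = -b
S(B) = 49 (S(B) = (9 - 2)² = 7² = 49)
(-7*C(-3, y(3)))*S(-5) = -(-7)*(-45)*49 = -7*45*49 = -315*49 = -15435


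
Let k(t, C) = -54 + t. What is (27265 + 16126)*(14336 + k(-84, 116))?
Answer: 616065418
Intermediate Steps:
(27265 + 16126)*(14336 + k(-84, 116)) = (27265 + 16126)*(14336 + (-54 - 84)) = 43391*(14336 - 138) = 43391*14198 = 616065418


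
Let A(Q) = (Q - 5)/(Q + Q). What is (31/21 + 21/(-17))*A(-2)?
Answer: 43/102 ≈ 0.42157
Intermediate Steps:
A(Q) = (-5 + Q)/(2*Q) (A(Q) = (-5 + Q)/((2*Q)) = (-5 + Q)*(1/(2*Q)) = (-5 + Q)/(2*Q))
(31/21 + 21/(-17))*A(-2) = (31/21 + 21/(-17))*((1/2)*(-5 - 2)/(-2)) = (31*(1/21) + 21*(-1/17))*((1/2)*(-1/2)*(-7)) = (31/21 - 21/17)*(7/4) = (86/357)*(7/4) = 43/102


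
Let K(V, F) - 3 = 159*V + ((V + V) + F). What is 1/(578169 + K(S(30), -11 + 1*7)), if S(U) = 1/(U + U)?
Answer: 60/34690241 ≈ 1.7296e-6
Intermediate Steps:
S(U) = 1/(2*U)
K(V, F) = 3 + F + 161*V (K(V, F) = 3 + (159*V + ((V + V) + F)) = 3 + (159*V + (2*V + F)) = 3 + (159*V + (F + 2*V)) = 3 + (F + 161*V) = 3 + F + 161*V)
1/(578169 + K(S(30), -11 + 1*7)) = 1/(578169 + (3 + (-11 + 1*7) + 161*((½)/30))) = 1/(578169 + (3 + (-11 + 7) + 161*((½)*(1/30)))) = 1/(578169 + (3 - 4 + 161*(1/60))) = 1/(578169 + (3 - 4 + 161/60)) = 1/(578169 + 101/60) = 1/(34690241/60) = 60/34690241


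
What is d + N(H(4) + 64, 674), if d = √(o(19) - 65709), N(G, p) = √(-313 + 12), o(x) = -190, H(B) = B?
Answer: I*(√301 + √65899) ≈ 274.06*I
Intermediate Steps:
N(G, p) = I*√301 (N(G, p) = √(-301) = I*√301)
d = I*√65899 (d = √(-190 - 65709) = √(-65899) = I*√65899 ≈ 256.71*I)
d + N(H(4) + 64, 674) = I*√65899 + I*√301 = I*√301 + I*√65899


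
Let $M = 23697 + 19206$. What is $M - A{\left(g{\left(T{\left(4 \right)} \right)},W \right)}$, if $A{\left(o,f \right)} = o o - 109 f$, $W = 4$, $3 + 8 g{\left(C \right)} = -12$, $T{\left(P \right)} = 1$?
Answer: $\frac{2773471}{64} \approx 43336.0$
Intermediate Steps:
$g{\left(C \right)} = - \frac{15}{8}$ ($g{\left(C \right)} = - \frac{3}{8} + \frac{1}{8} \left(-12\right) = - \frac{3}{8} - \frac{3}{2} = - \frac{15}{8}$)
$M = 42903$
$A{\left(o,f \right)} = o^{2} - 109 f$
$M - A{\left(g{\left(T{\left(4 \right)} \right)},W \right)} = 42903 - \left(\left(- \frac{15}{8}\right)^{2} - 436\right) = 42903 - \left(\frac{225}{64} - 436\right) = 42903 - - \frac{27679}{64} = 42903 + \frac{27679}{64} = \frac{2773471}{64}$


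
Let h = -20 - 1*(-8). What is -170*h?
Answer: 2040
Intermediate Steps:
h = -12 (h = -20 + 8 = -12)
-170*h = -170*(-12) = 2040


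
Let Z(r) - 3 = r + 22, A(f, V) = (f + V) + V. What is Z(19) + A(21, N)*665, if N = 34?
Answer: 59229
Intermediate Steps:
A(f, V) = f + 2*V (A(f, V) = (V + f) + V = f + 2*V)
Z(r) = 25 + r (Z(r) = 3 + (r + 22) = 3 + (22 + r) = 25 + r)
Z(19) + A(21, N)*665 = (25 + 19) + (21 + 2*34)*665 = 44 + (21 + 68)*665 = 44 + 89*665 = 44 + 59185 = 59229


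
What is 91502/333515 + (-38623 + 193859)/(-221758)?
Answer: -15741117012/36979809685 ≈ -0.42567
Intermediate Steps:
91502/333515 + (-38623 + 193859)/(-221758) = 91502*(1/333515) + 155236*(-1/221758) = 91502/333515 - 77618/110879 = -15741117012/36979809685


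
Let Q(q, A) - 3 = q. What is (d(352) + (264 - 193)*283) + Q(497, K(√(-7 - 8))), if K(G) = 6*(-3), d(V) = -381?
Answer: 20212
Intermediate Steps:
K(G) = -18
Q(q, A) = 3 + q
(d(352) + (264 - 193)*283) + Q(497, K(√(-7 - 8))) = (-381 + (264 - 193)*283) + (3 + 497) = (-381 + 71*283) + 500 = (-381 + 20093) + 500 = 19712 + 500 = 20212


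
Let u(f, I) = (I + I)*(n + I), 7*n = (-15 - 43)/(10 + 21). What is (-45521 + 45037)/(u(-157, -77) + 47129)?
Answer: -15004/1829873 ≈ -0.0081995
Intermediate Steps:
n = -58/217 (n = ((-15 - 43)/(10 + 21))/7 = (-58/31)/7 = (-58*1/31)/7 = (1/7)*(-58/31) = -58/217 ≈ -0.26728)
u(f, I) = 2*I*(-58/217 + I) (u(f, I) = (I + I)*(-58/217 + I) = (2*I)*(-58/217 + I) = 2*I*(-58/217 + I))
(-45521 + 45037)/(u(-157, -77) + 47129) = (-45521 + 45037)/((2/217)*(-77)*(-58 + 217*(-77)) + 47129) = -484/((2/217)*(-77)*(-58 - 16709) + 47129) = -484/((2/217)*(-77)*(-16767) + 47129) = -484/(368874/31 + 47129) = -484/1829873/31 = -484*31/1829873 = -15004/1829873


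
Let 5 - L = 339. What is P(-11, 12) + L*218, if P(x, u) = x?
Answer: -72823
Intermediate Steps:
L = -334 (L = 5 - 1*339 = 5 - 339 = -334)
P(-11, 12) + L*218 = -11 - 334*218 = -11 - 72812 = -72823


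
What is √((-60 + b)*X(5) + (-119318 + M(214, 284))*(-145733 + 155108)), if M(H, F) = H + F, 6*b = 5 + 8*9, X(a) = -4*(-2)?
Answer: 8*I*√156647514/3 ≈ 33376.0*I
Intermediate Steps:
X(a) = 8
b = 77/6 (b = (5 + 8*9)/6 = (5 + 72)/6 = (⅙)*77 = 77/6 ≈ 12.833)
M(H, F) = F + H
√((-60 + b)*X(5) + (-119318 + M(214, 284))*(-145733 + 155108)) = √((-60 + 77/6)*8 + (-119318 + (284 + 214))*(-145733 + 155108)) = √(-283/6*8 + (-119318 + 498)*9375) = √(-1132/3 - 118820*9375) = √(-1132/3 - 1113937500) = √(-3341813632/3) = 8*I*√156647514/3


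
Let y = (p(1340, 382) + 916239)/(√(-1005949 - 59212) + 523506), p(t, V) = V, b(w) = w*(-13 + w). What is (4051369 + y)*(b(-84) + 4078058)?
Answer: 4536984134785457344253314/274059597197 - 3745502229926*I*√1065161/274059597197 ≈ 1.6555e+13 - 14105.0*I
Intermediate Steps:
y = 916621/(523506 + I*√1065161) (y = (382 + 916239)/(√(-1005949 - 59212) + 523506) = 916621/(√(-1065161) + 523506) = 916621/(I*√1065161 + 523506) = 916621/(523506 + I*√1065161) ≈ 1.7509 - 0.0034519*I)
(4051369 + y)*(b(-84) + 4078058) = (4051369 + (479856593226/274059597197 - 916621*I*√1065161/274059597197))*(-84*(-13 - 84) + 4078058) = (1110317036093005919/274059597197 - 916621*I*√1065161/274059597197)*(-84*(-97) + 4078058) = (1110317036093005919/274059597197 - 916621*I*√1065161/274059597197)*(8148 + 4078058) = (1110317036093005919/274059597197 - 916621*I*√1065161/274059597197)*4086206 = 4536984134785457344253314/274059597197 - 3745502229926*I*√1065161/274059597197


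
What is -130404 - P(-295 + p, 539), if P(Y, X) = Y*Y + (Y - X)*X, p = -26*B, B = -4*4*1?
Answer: 80257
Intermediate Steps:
B = -16 (B = -16*1 = -16)
p = 416 (p = -26*(-16) = 416)
P(Y, X) = Y**2 + X*(Y - X)
-130404 - P(-295 + p, 539) = -130404 - ((-295 + 416)**2 - 1*539**2 + 539*(-295 + 416)) = -130404 - (121**2 - 1*290521 + 539*121) = -130404 - (14641 - 290521 + 65219) = -130404 - 1*(-210661) = -130404 + 210661 = 80257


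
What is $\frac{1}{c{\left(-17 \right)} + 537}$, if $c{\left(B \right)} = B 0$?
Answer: $\frac{1}{537} \approx 0.0018622$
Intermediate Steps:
$c{\left(B \right)} = 0$
$\frac{1}{c{\left(-17 \right)} + 537} = \frac{1}{0 + 537} = \frac{1}{537}$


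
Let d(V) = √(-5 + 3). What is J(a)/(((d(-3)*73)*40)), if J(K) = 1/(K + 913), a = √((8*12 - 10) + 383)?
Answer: -913*I*√2/4865304000 + I*√938/4865304000 ≈ -2.5909e-7*I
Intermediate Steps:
a = √469 (a = √((96 - 10) + 383) = √(86 + 383) = √469 ≈ 21.656)
d(V) = I*√2 (d(V) = √(-2) = I*√2)
J(K) = 1/(913 + K)
J(a)/(((d(-3)*73)*40)) = 1/((913 + √469)*((((I*√2)*73)*40))) = 1/((913 + √469)*(((73*I*√2)*40))) = 1/((913 + √469)*((2920*I*√2))) = (-I*√2/5840)/(913 + √469) = -I*√2/(5840*(913 + √469))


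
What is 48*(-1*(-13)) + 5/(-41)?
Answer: 25579/41 ≈ 623.88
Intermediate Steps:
48*(-1*(-13)) + 5/(-41) = 48*13 + 5*(-1/41) = 624 - 5/41 = 25579/41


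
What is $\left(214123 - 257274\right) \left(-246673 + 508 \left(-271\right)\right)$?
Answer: $16584698491$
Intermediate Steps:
$\left(214123 - 257274\right) \left(-246673 + 508 \left(-271\right)\right) = - 43151 \left(-246673 - 137668\right) = \left(-43151\right) \left(-384341\right) = 16584698491$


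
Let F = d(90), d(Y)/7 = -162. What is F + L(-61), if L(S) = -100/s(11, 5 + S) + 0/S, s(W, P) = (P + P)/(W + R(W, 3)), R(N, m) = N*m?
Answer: -7663/7 ≈ -1094.7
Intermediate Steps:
d(Y) = -1134 (d(Y) = 7*(-162) = -1134)
F = -1134
s(W, P) = P/(2*W) (s(W, P) = (P + P)/(W + W*3) = (2*P)/(W + 3*W) = (2*P)/((4*W)) = (2*P)*(1/(4*W)) = P/(2*W))
L(S) = -100/(5/22 + S/22) (L(S) = -100*22/(5 + S) + 0/S = -100*22/(5 + S) + 0 = -100/(5/22 + S/22) + 0 = -100/(5/22 + S/22))
F + L(-61) = -1134 - 2200/(5 - 61) = -1134 - 2200/(-56) = -1134 - 2200*(-1/56) = -1134 + 275/7 = -7663/7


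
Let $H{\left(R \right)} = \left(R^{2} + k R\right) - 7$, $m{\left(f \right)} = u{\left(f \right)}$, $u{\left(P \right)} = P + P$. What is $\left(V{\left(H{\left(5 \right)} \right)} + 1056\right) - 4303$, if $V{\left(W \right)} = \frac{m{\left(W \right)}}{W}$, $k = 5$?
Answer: $-3245$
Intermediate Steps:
$u{\left(P \right)} = 2 P$
$m{\left(f \right)} = 2 f$
$H{\left(R \right)} = -7 + R^{2} + 5 R$ ($H{\left(R \right)} = \left(R^{2} + 5 R\right) - 7 = -7 + R^{2} + 5 R$)
$V{\left(W \right)} = 2$ ($V{\left(W \right)} = \frac{2 W}{W} = 2$)
$\left(V{\left(H{\left(5 \right)} \right)} + 1056\right) - 4303 = \left(2 + 1056\right) - 4303 = 1058 - 4303 = -3245$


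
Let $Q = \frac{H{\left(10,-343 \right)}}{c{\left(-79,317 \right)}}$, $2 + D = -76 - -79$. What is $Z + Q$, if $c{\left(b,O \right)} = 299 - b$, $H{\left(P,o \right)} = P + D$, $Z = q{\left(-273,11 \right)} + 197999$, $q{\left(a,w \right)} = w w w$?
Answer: $\frac{75346751}{378} \approx 1.9933 \cdot 10^{5}$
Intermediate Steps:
$q{\left(a,w \right)} = w^{3}$ ($q{\left(a,w \right)} = w^{2} w = w^{3}$)
$D = 1$ ($D = -2 - -3 = -2 + \left(-76 + 79\right) = -2 + 3 = 1$)
$Z = 199330$ ($Z = 11^{3} + 197999 = 1331 + 197999 = 199330$)
$H{\left(P,o \right)} = 1 + P$ ($H{\left(P,o \right)} = P + 1 = 1 + P$)
$Q = \frac{11}{378}$ ($Q = \frac{1 + 10}{299 - -79} = \frac{11}{299 + 79} = \frac{11}{378} \approx 0.029101$)
$Z + Q = 199330 + \frac{11}{378} = \frac{75346751}{378}$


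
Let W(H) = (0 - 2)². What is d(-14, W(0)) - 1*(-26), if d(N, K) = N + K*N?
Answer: -44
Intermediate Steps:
W(H) = 4 (W(H) = (-2)² = 4)
d(-14, W(0)) - 1*(-26) = -14*(1 + 4) - 1*(-26) = -14*5 + 26 = -70 + 26 = -44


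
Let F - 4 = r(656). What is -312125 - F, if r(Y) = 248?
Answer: -312377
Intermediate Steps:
F = 252 (F = 4 + 248 = 252)
-312125 - F = -312125 - 1*252 = -312125 - 252 = -312377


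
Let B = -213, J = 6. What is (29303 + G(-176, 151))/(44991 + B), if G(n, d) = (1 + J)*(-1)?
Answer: 14648/22389 ≈ 0.65425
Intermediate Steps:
G(n, d) = -7 (G(n, d) = (1 + 6)*(-1) = 7*(-1) = -7)
(29303 + G(-176, 151))/(44991 + B) = (29303 - 7)/(44991 - 213) = 29296/44778 = 29296*(1/44778) = 14648/22389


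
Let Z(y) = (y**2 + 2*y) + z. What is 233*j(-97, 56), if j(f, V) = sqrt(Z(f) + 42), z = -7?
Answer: 1165*sqrt(370) ≈ 22409.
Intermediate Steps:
Z(y) = -7 + y**2 + 2*y (Z(y) = (y**2 + 2*y) - 7 = -7 + y**2 + 2*y)
j(f, V) = sqrt(35 + f**2 + 2*f) (j(f, V) = sqrt((-7 + f**2 + 2*f) + 42) = sqrt(35 + f**2 + 2*f))
233*j(-97, 56) = 233*sqrt(35 + (-97)**2 + 2*(-97)) = 233*sqrt(35 + 9409 - 194) = 233*sqrt(9250) = 233*(5*sqrt(370)) = 1165*sqrt(370)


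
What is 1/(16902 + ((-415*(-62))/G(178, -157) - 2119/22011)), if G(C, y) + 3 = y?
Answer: 352176/5895810545 ≈ 5.9733e-5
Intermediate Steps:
G(C, y) = -3 + y
1/(16902 + ((-415*(-62))/G(178, -157) - 2119/22011)) = 1/(16902 + ((-415*(-62))/(-3 - 157) - 2119/22011)) = 1/(16902 + (25730/(-160) - 2119*1/22011)) = 1/(16902 + (25730*(-1/160) - 2119/22011)) = 1/(16902 + (-2573/16 - 2119/22011)) = 1/(16902 - 56668207/352176) = 1/(5895810545/352176) = 352176/5895810545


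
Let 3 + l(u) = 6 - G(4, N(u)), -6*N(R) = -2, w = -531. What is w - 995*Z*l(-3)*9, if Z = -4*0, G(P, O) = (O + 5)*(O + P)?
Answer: -531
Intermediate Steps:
N(R) = ⅓ (N(R) = -⅙*(-2) = ⅓)
G(P, O) = (5 + O)*(O + P)
Z = 0
l(u) = -181/9 (l(u) = -3 + (6 - ((⅓)² + 5*(⅓) + 5*4 + (⅓)*4)) = -3 + (6 - (⅑ + 5/3 + 20 + 4/3)) = -3 + (6 - 1*208/9) = -3 + (6 - 208/9) = -3 - 154/9 = -181/9)
w - 995*Z*l(-3)*9 = -531 - 995*0*(-181/9)*9 = -531 - 0*9 = -531 - 995*0 = -531 + 0 = -531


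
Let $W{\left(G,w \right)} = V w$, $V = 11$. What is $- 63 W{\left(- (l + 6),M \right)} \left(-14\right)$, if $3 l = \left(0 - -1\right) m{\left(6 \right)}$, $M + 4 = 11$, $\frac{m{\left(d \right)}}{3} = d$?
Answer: $67914$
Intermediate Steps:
$m{\left(d \right)} = 3 d$
$M = 7$ ($M = -4 + 11 = 7$)
$l = 6$ ($l = \frac{\left(0 - -1\right) 3 \cdot 6}{3} = \frac{\left(0 + 1\right) 18}{3} = \frac{1 \cdot 18}{3} = \frac{1}{3} \cdot 18 = 6$)
$W{\left(G,w \right)} = 11 w$
$- 63 W{\left(- (l + 6),M \right)} \left(-14\right) = - 63 \cdot 11 \cdot 7 \left(-14\right) = \left(-63\right) 77 \left(-14\right) = \left(-4851\right) \left(-14\right) = 67914$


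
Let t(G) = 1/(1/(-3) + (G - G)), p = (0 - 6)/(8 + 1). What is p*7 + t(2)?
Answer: -23/3 ≈ -7.6667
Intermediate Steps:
p = -⅔ (p = -6/9 = -6*⅑ = -⅔ ≈ -0.66667)
t(G) = -3 (t(G) = 1/(-⅓ + 0) = 1/(-⅓) = -3)
p*7 + t(2) = -⅔*7 - 3 = -14/3 - 3 = -23/3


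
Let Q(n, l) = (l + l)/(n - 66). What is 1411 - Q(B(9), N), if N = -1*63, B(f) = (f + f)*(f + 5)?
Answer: 43762/31 ≈ 1411.7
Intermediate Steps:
B(f) = 2*f*(5 + f) (B(f) = (2*f)*(5 + f) = 2*f*(5 + f))
N = -63
Q(n, l) = 2*l/(-66 + n) (Q(n, l) = (2*l)/(-66 + n) = 2*l/(-66 + n))
1411 - Q(B(9), N) = 1411 - 2*(-63)/(-66 + 2*9*(5 + 9)) = 1411 - 2*(-63)/(-66 + 2*9*14) = 1411 - 2*(-63)/(-66 + 252) = 1411 - 2*(-63)/186 = 1411 - 1*(-21/31) = 1411 + 21/31 = 43762/31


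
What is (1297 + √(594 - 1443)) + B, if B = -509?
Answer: 788 + I*√849 ≈ 788.0 + 29.138*I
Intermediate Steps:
(1297 + √(594 - 1443)) + B = (1297 + √(594 - 1443)) - 509 = (1297 + √(-849)) - 509 = (1297 + I*√849) - 509 = 788 + I*√849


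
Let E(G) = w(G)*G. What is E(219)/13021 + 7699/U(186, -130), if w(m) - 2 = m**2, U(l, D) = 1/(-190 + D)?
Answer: -32069073383/13021 ≈ -2.4629e+6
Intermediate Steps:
w(m) = 2 + m**2
E(G) = G*(2 + G**2) (E(G) = (2 + G**2)*G = G*(2 + G**2))
E(219)/13021 + 7699/U(186, -130) = (219*(2 + 219**2))/13021 + 7699/(1/(-190 - 130)) = (219*(2 + 47961))*(1/13021) + 7699/(1/(-320)) = (219*47963)*(1/13021) + 7699/(-1/320) = 10503897*(1/13021) + 7699*(-320) = 10503897/13021 - 2463680 = -32069073383/13021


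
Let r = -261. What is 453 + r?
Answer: 192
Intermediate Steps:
453 + r = 453 - 261 = 192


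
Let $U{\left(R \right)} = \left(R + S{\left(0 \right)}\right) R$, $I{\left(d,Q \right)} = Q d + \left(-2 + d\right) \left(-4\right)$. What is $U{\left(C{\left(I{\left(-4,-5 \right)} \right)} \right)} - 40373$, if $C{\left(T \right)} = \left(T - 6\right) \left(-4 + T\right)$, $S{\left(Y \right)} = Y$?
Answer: $2270027$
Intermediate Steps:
$I{\left(d,Q \right)} = 8 - 4 d + Q d$ ($I{\left(d,Q \right)} = Q d - \left(-8 + 4 d\right) = 8 - 4 d + Q d$)
$C{\left(T \right)} = \left(-6 + T\right) \left(-4 + T\right)$
$U{\left(R \right)} = R^{2}$ ($U{\left(R \right)} = \left(R + 0\right) R = R R = R^{2}$)
$U{\left(C{\left(I{\left(-4,-5 \right)} \right)} \right)} - 40373 = \left(24 + \left(8 - -16 - -20\right)^{2} - 10 \left(8 - -16 - -20\right)\right)^{2} - 40373 = \left(24 + \left(8 + 16 + 20\right)^{2} - 10 \left(8 + 16 + 20\right)\right)^{2} - 40373 = \left(24 + 44^{2} - 440\right)^{2} - 40373 = \left(24 + 1936 - 440\right)^{2} - 40373 = 1520^{2} - 40373 = 2310400 - 40373 = 2270027$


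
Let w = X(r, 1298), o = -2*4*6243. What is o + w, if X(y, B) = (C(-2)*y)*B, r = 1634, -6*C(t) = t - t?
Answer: -49944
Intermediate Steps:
C(t) = 0 (C(t) = -(t - t)/6 = -⅙*0 = 0)
o = -49944 (o = -8*6243 = -49944)
X(y, B) = 0 (X(y, B) = (0*y)*B = 0*B = 0)
w = 0
o + w = -49944 + 0 = -49944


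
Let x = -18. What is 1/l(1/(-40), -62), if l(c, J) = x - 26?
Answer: -1/44 ≈ -0.022727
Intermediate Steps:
l(c, J) = -44 (l(c, J) = -18 - 26 = -44)
1/l(1/(-40), -62) = 1/(-44) = -1/44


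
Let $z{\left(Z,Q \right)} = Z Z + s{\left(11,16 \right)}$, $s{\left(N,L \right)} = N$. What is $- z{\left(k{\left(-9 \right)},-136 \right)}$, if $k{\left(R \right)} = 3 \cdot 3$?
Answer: $-92$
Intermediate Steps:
$k{\left(R \right)} = 9$
$z{\left(Z,Q \right)} = 11 + Z^{2}$ ($z{\left(Z,Q \right)} = Z Z + 11 = Z^{2} + 11 = 11 + Z^{2}$)
$- z{\left(k{\left(-9 \right)},-136 \right)} = - (11 + 9^{2}) = - (11 + 81) = \left(-1\right) 92 = -92$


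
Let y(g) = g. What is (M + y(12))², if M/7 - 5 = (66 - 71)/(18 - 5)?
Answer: 331776/169 ≈ 1963.2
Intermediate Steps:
M = 420/13 (M = 35 + 7*((66 - 71)/(18 - 5)) = 35 + 7*(-5/13) = 35 - 35/13 = 420/13 ≈ 32.308)
(M + y(12))² = (420/13 + 12)² = (576/13)² = 331776/169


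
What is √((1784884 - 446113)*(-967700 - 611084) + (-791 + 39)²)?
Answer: 4*I*√132101854310 ≈ 1.4538e+6*I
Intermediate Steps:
√((1784884 - 446113)*(-967700 - 611084) + (-791 + 39)²) = √(1338771*(-1578784) + (-752)²) = √(-2113630234464 + 565504) = √(-2113629668960) = 4*I*√132101854310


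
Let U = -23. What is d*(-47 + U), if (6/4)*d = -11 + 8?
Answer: 140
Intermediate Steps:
d = -2 (d = 2*(-11 + 8)/3 = (⅔)*(-3) = -2)
d*(-47 + U) = -2*(-47 - 23) = -2*(-70) = 140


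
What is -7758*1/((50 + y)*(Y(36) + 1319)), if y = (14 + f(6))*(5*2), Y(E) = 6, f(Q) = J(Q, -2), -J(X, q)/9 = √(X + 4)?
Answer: 73701/2974625 + 34911*√10/2974625 ≈ 0.061890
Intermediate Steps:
J(X, q) = -9*√(4 + X) (J(X, q) = -9*√(X + 4) = -9*√(4 + X))
f(Q) = -9*√(4 + Q)
y = 140 - 90*√10 (y = (14 - 9*√(4 + 6))*(5*2) = (14 - 9*√10)*10 = 140 - 90*√10 ≈ -144.60)
-7758*1/((50 + y)*(Y(36) + 1319)) = -7758*1/((6 + 1319)*(50 + (140 - 90*√10))) = -7758*1/(1325*(190 - 90*√10)) = -7758/(251750 - 119250*√10)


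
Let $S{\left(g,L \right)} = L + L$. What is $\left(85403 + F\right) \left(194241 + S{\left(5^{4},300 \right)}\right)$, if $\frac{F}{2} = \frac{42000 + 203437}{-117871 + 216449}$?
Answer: $\frac{820217073129264}{49289} \approx 1.6641 \cdot 10^{10}$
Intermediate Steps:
$S{\left(g,L \right)} = 2 L$
$F = \frac{245437}{49289}$ ($F = 2 \frac{42000 + 203437}{-117871 + 216449} = 2 \cdot \frac{245437}{98578} = \frac{245437}{49289} \approx 4.9795$)
$\left(85403 + F\right) \left(194241 + S{\left(5^{4},300 \right)}\right) = \left(85403 + \frac{245437}{49289}\right) \left(194241 + 2 \cdot 300\right) = \frac{4209673904 \left(194241 + 600\right)}{49289} = \frac{4209673904}{49289} \cdot 194841 = \frac{820217073129264}{49289}$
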